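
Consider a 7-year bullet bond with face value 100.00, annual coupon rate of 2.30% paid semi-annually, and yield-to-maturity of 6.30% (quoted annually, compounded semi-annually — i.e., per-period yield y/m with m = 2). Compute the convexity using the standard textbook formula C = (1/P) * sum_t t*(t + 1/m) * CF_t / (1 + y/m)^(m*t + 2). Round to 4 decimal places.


Coupon per period c = face * coupon_rate / m = 1.150000
Periods per year m = 2; per-period yield y/m = 0.031500
Number of cashflows N = 14
Cashflows (t years, CF_t, discount factor 1/(1+y/m)^(m*t), PV):
  t = 0.5000: CF_t = 1.150000, DF = 0.969462, PV = 1.114881
  t = 1.0000: CF_t = 1.150000, DF = 0.939856, PV = 1.080835
  t = 1.5000: CF_t = 1.150000, DF = 0.911155, PV = 1.047828
  t = 2.0000: CF_t = 1.150000, DF = 0.883330, PV = 1.015830
  t = 2.5000: CF_t = 1.150000, DF = 0.856355, PV = 0.984808
  t = 3.0000: CF_t = 1.150000, DF = 0.830204, PV = 0.954734
  t = 3.5000: CF_t = 1.150000, DF = 0.804851, PV = 0.925578
  t = 4.0000: CF_t = 1.150000, DF = 0.780272, PV = 0.897313
  t = 4.5000: CF_t = 1.150000, DF = 0.756444, PV = 0.869911
  t = 5.0000: CF_t = 1.150000, DF = 0.733344, PV = 0.843345
  t = 5.5000: CF_t = 1.150000, DF = 0.710949, PV = 0.817591
  t = 6.0000: CF_t = 1.150000, DF = 0.689238, PV = 0.792624
  t = 6.5000: CF_t = 1.150000, DF = 0.668190, PV = 0.768419
  t = 7.0000: CF_t = 101.150000, DF = 0.647785, PV = 65.523432
Price P = sum_t PV_t = 77.637130
Convexity numerator sum_t t*(t + 1/m) * CF_t / (1+y/m)^(m*t + 2):
  t = 0.5000: term = 0.523914
  t = 1.0000: term = 1.523745
  t = 1.5000: term = 2.954425
  t = 2.0000: term = 4.773671
  t = 2.5000: term = 6.941838
  t = 3.0000: term = 9.421787
  t = 3.5000: term = 12.178752
  t = 4.0000: term = 15.180218
  t = 4.5000: term = 18.395805
  t = 5.0000: term = 21.797152
  t = 5.5000: term = 25.357811
  t = 6.0000: term = 29.053148
  t = 6.5000: term = 32.860242
  t = 7.0000: term = 3233.087612
Convexity = (1/P) * sum = 3414.050119 / 77.637130 = 43.974451

Answer: Convexity = 43.9745


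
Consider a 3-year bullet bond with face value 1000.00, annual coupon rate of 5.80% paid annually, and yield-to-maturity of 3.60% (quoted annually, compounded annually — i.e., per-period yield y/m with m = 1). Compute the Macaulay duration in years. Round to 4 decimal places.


Answer: Macaulay duration = 2.8436 years

Derivation:
Coupon per period c = face * coupon_rate / m = 58.000000
Periods per year m = 1; per-period yield y/m = 0.036000
Number of cashflows N = 3
Cashflows (t years, CF_t, discount factor 1/(1+y/m)^(m*t), PV):
  t = 1.0000: CF_t = 58.000000, DF = 0.965251, PV = 55.984556
  t = 2.0000: CF_t = 58.000000, DF = 0.931709, PV = 54.039147
  t = 3.0000: CF_t = 1058.000000, DF = 0.899333, PV = 951.494761
Price P = sum_t PV_t = 1061.518464
Macaulay numerator sum_t t * PV_t:
  t * PV_t at t = 1.0000: 55.984556
  t * PV_t at t = 2.0000: 108.078293
  t * PV_t at t = 3.0000: 2854.484284
Macaulay duration D = (sum_t t * PV_t) / P = 3018.547133 / 1061.518464 = 2.843612


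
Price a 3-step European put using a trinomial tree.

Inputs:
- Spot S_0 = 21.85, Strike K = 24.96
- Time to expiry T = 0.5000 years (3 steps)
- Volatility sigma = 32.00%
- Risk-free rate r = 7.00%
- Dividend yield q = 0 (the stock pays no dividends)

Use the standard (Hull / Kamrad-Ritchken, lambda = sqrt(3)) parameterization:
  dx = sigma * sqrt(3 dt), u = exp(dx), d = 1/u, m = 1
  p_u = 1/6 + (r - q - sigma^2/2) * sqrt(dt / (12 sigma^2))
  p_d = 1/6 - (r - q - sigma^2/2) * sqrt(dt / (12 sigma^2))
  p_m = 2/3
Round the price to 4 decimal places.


dt = T/N = 0.166667; dx = sigma*sqrt(3*dt) = 0.226274
u = exp(dx) = 1.253919; d = 1/u = 0.797499
p_u = 0.173590, p_m = 0.666667, p_d = 0.159743
Discount per step: exp(-r*dt) = 0.988401
Stock lattice S(k, j) with j the centered position index:
  k=0: S(0,+0) = 21.8500
  k=1: S(1,-1) = 17.4254; S(1,+0) = 21.8500; S(1,+1) = 27.3981
  k=2: S(2,-2) = 13.8967; S(2,-1) = 17.4254; S(2,+0) = 21.8500; S(2,+1) = 27.3981; S(2,+2) = 34.3551
  k=3: S(3,-3) = 11.0826; S(3,-2) = 13.8967; S(3,-1) = 17.4254; S(3,+0) = 21.8500; S(3,+1) = 27.3981; S(3,+2) = 34.3551; S(3,+3) = 43.0785
Terminal payoffs V(N, j) = max(K - S_T, 0):
  V(3,-3) = 13.877377; V(3,-2) = 11.063284; V(3,-1) = 7.534638; V(3,+0) = 3.110000; V(3,+1) = 0.000000; V(3,+2) = 0.000000; V(3,+3) = 0.000000
Backward induction: V(k, j) = exp(-r*dt) * [p_u * V(k+1, j+1) + p_m * V(k+1, j) + p_d * V(k+1, j-1)]
  V(2,-2) = exp(-r*dt) * [p_u*7.534638 + p_m*11.063284 + p_d*13.877377] = 10.773845
  V(2,-1) = exp(-r*dt) * [p_u*3.110000 + p_m*7.534638 + p_d*11.063284] = 7.245217
  V(2,+0) = exp(-r*dt) * [p_u*0.000000 + p_m*3.110000 + p_d*7.534638] = 3.238929
  V(2,+1) = exp(-r*dt) * [p_u*0.000000 + p_m*0.000000 + p_d*3.110000] = 0.491038
  V(2,+2) = exp(-r*dt) * [p_u*0.000000 + p_m*0.000000 + p_d*0.000000] = 0.000000
  V(1,-1) = exp(-r*dt) * [p_u*3.238929 + p_m*7.245217 + p_d*10.773845] = 7.030929
  V(1,+0) = exp(-r*dt) * [p_u*0.491038 + p_m*3.238929 + p_d*7.245217] = 3.362440
  V(1,+1) = exp(-r*dt) * [p_u*0.000000 + p_m*0.491038 + p_d*3.238929] = 0.834957
  V(0,+0) = exp(-r*dt) * [p_u*0.834957 + p_m*3.362440 + p_d*7.030929] = 3.468999

Answer: Price = V(0,0) = 3.4690


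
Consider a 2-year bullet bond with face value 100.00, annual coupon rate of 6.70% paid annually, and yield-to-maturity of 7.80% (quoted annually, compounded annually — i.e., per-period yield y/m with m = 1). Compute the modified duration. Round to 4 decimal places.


Coupon per period c = face * coupon_rate / m = 6.700000
Periods per year m = 1; per-period yield y/m = 0.078000
Number of cashflows N = 2
Cashflows (t years, CF_t, discount factor 1/(1+y/m)^(m*t), PV):
  t = 1.0000: CF_t = 6.700000, DF = 0.927644, PV = 6.215213
  t = 2.0000: CF_t = 106.700000, DF = 0.860523, PV = 91.817803
Price P = sum_t PV_t = 98.033017
First compute Macaulay numerator sum_t t * PV_t:
  t * PV_t at t = 1.0000: 6.215213
  t * PV_t at t = 2.0000: 183.635606
Macaulay duration D = 189.850820 / 98.033017 = 1.936601
Modified duration = D / (1 + y/m) = 1.936601 / (1 + 0.078000) = 1.796476

Answer: Modified duration = 1.7965


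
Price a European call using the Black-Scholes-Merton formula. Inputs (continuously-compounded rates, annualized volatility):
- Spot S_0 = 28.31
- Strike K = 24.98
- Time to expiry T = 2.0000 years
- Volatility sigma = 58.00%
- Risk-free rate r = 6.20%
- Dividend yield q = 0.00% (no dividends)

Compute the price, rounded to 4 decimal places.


d1 = (ln(S/K) + (r - q + 0.5*sigma^2) * T) / (sigma * sqrt(T)) = 0.71386038
d2 = d1 - sigma * sqrt(T) = -0.10638349
exp(-rT) = 0.88337984; exp(-qT) = 1.00000000
C = S_0 * exp(-qT) * N(d1) - K * exp(-rT) * N(d2)
N(d1) = 0.76234324; N(d2) = 0.45763905
C = 28.3100 * 1.00000000 * 0.76234324 - 24.9800 * 0.88337984 * 0.45763905 = 11.4833

Answer: Price = 11.4833


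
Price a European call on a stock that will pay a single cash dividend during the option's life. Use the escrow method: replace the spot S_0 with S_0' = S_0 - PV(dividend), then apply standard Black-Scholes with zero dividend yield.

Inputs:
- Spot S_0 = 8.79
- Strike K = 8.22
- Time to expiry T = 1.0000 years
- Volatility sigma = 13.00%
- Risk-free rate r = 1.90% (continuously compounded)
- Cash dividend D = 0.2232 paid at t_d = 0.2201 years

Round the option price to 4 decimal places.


PV(D) = D * exp(-r * t_d) = 0.2232 * 0.99582683 = 0.22226855
S_0' = S_0 - PV(D) = 8.7900 - 0.22226855 = 8.56773145
d1 = (ln(S_0'/K) + (r + sigma^2/2)*T) / (sigma*sqrt(T)) = 0.52986754
d2 = d1 - sigma*sqrt(T) = 0.39986754
exp(-rT) = 0.98117936
N(d1) = 0.70189811; N(d2) = 0.65537296
C = S_0' * N(d1) - K * exp(-rT) * N(d2) = 8.56773145 * 0.70189811 - 8.2200 * 0.98117936 * 0.65537296 = 0.7279

Answer: Price = 0.7279


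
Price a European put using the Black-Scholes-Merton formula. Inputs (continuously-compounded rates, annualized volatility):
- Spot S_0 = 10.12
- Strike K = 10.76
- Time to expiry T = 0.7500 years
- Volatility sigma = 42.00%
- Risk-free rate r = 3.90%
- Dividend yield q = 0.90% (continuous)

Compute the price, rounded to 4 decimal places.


Answer: Price = 1.6866

Derivation:
d1 = (ln(S/K) + (r - q + 0.5*sigma^2) * T) / (sigma * sqrt(T)) = 0.07513282
d2 = d1 - sigma * sqrt(T) = -0.28859785
exp(-rT) = 0.97117364; exp(-qT) = 0.99327273
P = K * exp(-rT) * N(-d2) - S_0 * exp(-qT) * N(-d1)
N(-d1) = 0.47005452; N(-d2) = 0.61355543
P = 10.7600 * 0.97117364 * 0.61355543 - 10.1200 * 0.99327273 * 0.47005452 = 1.6866


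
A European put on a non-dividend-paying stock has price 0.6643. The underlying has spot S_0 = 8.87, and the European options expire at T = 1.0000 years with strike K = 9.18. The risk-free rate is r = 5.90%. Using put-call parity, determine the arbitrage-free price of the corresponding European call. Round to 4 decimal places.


Answer: Call price = 0.8803

Derivation:
Put-call parity: C - P = S_0 * exp(-qT) - K * exp(-rT).
S_0 * exp(-qT) = 8.8700 * 1.00000000 = 8.87000000
K * exp(-rT) = 9.1800 * 0.94270677 = 8.65404814
C = P + S*exp(-qT) - K*exp(-rT)
C = 0.6643 + 8.87000000 - 8.65404814 = 0.8803


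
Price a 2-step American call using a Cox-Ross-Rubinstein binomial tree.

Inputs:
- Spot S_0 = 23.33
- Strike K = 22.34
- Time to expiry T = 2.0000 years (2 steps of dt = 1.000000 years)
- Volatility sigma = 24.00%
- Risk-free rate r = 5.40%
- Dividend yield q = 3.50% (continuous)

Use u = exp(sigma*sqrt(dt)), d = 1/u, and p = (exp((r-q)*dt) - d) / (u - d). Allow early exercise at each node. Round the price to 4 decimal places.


dt = T/N = 1.000000
u = exp(sigma*sqrt(dt)) = 1.271249; d = 1/u = 0.786628
p = (exp((r-q)*dt) - d) / (u - d) = 0.479867
Discount per step: exp(-r*dt) = 0.947432
Stock lattice S(k, i) with i counting down-moves:
  k=0: S(0,0) = 23.3300
  k=1: S(1,0) = 29.6582; S(1,1) = 18.3520
  k=2: S(2,0) = 37.7030; S(2,1) = 23.3300; S(2,2) = 14.4362
Terminal payoffs V(N, i) = max(S_T - K, 0):
  V(2,0) = 15.363016; V(2,1) = 0.990000; V(2,2) = 0.000000
Backward induction: V(k, i) = exp(-r*dt) * [p * V(k+1, i) + (1-p) * V(k+1, i+1)]; then take max(V_cont, immediate exercise) for American.
  V(1,0) = exp(-r*dt) * [p*15.363016 + (1-p)*0.990000] = 7.472527; exercise = 7.318243; V(1,0) = max -> 7.472527
  V(1,1) = exp(-r*dt) * [p*0.990000 + (1-p)*0.000000] = 0.450095; exercise = 0.000000; V(1,1) = max -> 0.450095
  V(0,0) = exp(-r*dt) * [p*7.472527 + (1-p)*0.450095] = 3.619123; exercise = 0.990000; V(0,0) = max -> 3.619123

Answer: Price = V(0,0) = 3.6191


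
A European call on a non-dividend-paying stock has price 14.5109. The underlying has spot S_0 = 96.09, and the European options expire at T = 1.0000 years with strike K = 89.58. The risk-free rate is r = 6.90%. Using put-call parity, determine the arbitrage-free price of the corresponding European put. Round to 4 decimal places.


Put-call parity: C - P = S_0 * exp(-qT) - K * exp(-rT).
S_0 * exp(-qT) = 96.0900 * 1.00000000 = 96.09000000
K * exp(-rT) = 89.5800 * 0.93332668 = 83.60740400
P = C - S*exp(-qT) + K*exp(-rT)
P = 14.5109 - 96.09000000 + 83.60740400 = 2.0283

Answer: Put price = 2.0283


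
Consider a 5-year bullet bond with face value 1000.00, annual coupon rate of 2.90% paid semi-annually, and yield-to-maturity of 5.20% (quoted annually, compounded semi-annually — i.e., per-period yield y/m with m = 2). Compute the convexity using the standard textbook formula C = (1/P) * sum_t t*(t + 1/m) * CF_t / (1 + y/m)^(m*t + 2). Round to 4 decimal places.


Coupon per period c = face * coupon_rate / m = 14.500000
Periods per year m = 2; per-period yield y/m = 0.026000
Number of cashflows N = 10
Cashflows (t years, CF_t, discount factor 1/(1+y/m)^(m*t), PV):
  t = 0.5000: CF_t = 14.500000, DF = 0.974659, PV = 14.132554
  t = 1.0000: CF_t = 14.500000, DF = 0.949960, PV = 13.774419
  t = 1.5000: CF_t = 14.500000, DF = 0.925887, PV = 13.425359
  t = 2.0000: CF_t = 14.500000, DF = 0.902424, PV = 13.085146
  t = 2.5000: CF_t = 14.500000, DF = 0.879555, PV = 12.753553
  t = 3.0000: CF_t = 14.500000, DF = 0.857266, PV = 12.430364
  t = 3.5000: CF_t = 14.500000, DF = 0.835542, PV = 12.115364
  t = 4.0000: CF_t = 14.500000, DF = 0.814369, PV = 11.808347
  t = 4.5000: CF_t = 14.500000, DF = 0.793732, PV = 11.509110
  t = 5.0000: CF_t = 1014.500000, DF = 0.773618, PV = 784.835147
Price P = sum_t PV_t = 899.869363
Convexity numerator sum_t t*(t + 1/m) * CF_t / (1+y/m)^(m*t + 2):
  t = 0.5000: term = 6.712680
  t = 1.0000: term = 19.627718
  t = 1.5000: term = 38.260660
  t = 2.0000: term = 62.151819
  t = 2.5000: term = 90.865232
  t = 3.0000: term = 123.987646
  t = 3.5000: term = 161.127545
  t = 4.0000: term = 201.914217
  t = 4.5000: term = 245.996853
  t = 5.0000: term = 20502.952988
Convexity = (1/P) * sum = 21453.597359 / 899.869363 = 23.840791

Answer: Convexity = 23.8408


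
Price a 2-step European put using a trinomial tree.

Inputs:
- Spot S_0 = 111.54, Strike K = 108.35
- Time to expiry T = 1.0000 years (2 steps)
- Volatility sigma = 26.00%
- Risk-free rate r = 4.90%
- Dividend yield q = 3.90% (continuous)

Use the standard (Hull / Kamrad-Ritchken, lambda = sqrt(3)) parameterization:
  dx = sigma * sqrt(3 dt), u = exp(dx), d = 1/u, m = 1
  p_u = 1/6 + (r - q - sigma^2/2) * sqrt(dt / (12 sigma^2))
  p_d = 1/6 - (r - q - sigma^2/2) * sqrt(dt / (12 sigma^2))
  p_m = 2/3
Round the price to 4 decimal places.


Answer: Price = V(0,0) = 8.0217

Derivation:
dt = T/N = 0.500000; dx = sigma*sqrt(3*dt) = 0.318434
u = exp(dx) = 1.374972; d = 1/u = 0.727287
p_u = 0.147981, p_m = 0.666667, p_d = 0.185352
Discount per step: exp(-r*dt) = 0.975798
Stock lattice S(k, j) with j the centered position index:
  k=0: S(0,+0) = 111.5400
  k=1: S(1,-1) = 81.1216; S(1,+0) = 111.5400; S(1,+1) = 153.3644
  k=2: S(2,-2) = 58.9987; S(2,-1) = 81.1216; S(2,+0) = 111.5400; S(2,+1) = 153.3644; S(2,+2) = 210.8719
Terminal payoffs V(N, j) = max(K - S_T, 0):
  V(2,-2) = 49.351269; V(2,-1) = 27.228372; V(2,+0) = 0.000000; V(2,+1) = 0.000000; V(2,+2) = 0.000000
Backward induction: V(k, j) = exp(-r*dt) * [p_u * V(k+1, j+1) + p_m * V(k+1, j) + p_d * V(k+1, j-1)]
  V(1,-1) = exp(-r*dt) * [p_u*0.000000 + p_m*27.228372 + p_d*49.351269] = 26.638885
  V(1,+0) = exp(-r*dt) * [p_u*0.000000 + p_m*0.000000 + p_d*27.228372] = 4.924685
  V(1,+1) = exp(-r*dt) * [p_u*0.000000 + p_m*0.000000 + p_d*0.000000] = 0.000000
  V(0,+0) = exp(-r*dt) * [p_u*0.000000 + p_m*4.924685 + p_d*26.638885] = 8.021731


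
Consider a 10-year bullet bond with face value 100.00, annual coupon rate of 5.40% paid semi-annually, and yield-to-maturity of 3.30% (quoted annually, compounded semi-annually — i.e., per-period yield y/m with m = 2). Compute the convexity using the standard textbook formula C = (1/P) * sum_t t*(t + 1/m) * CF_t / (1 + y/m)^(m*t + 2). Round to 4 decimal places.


Answer: Convexity = 75.5456

Derivation:
Coupon per period c = face * coupon_rate / m = 2.700000
Periods per year m = 2; per-period yield y/m = 0.016500
Number of cashflows N = 20
Cashflows (t years, CF_t, discount factor 1/(1+y/m)^(m*t), PV):
  t = 0.5000: CF_t = 2.700000, DF = 0.983768, PV = 2.656173
  t = 1.0000: CF_t = 2.700000, DF = 0.967799, PV = 2.613058
  t = 1.5000: CF_t = 2.700000, DF = 0.952090, PV = 2.570642
  t = 2.0000: CF_t = 2.700000, DF = 0.936635, PV = 2.528915
  t = 2.5000: CF_t = 2.700000, DF = 0.921432, PV = 2.487865
  t = 3.0000: CF_t = 2.700000, DF = 0.906475, PV = 2.447482
  t = 3.5000: CF_t = 2.700000, DF = 0.891761, PV = 2.407754
  t = 4.0000: CF_t = 2.700000, DF = 0.877285, PV = 2.368671
  t = 4.5000: CF_t = 2.700000, DF = 0.863045, PV = 2.330222
  t = 5.0000: CF_t = 2.700000, DF = 0.849036, PV = 2.292398
  t = 5.5000: CF_t = 2.700000, DF = 0.835254, PV = 2.255187
  t = 6.0000: CF_t = 2.700000, DF = 0.821696, PV = 2.218580
  t = 6.5000: CF_t = 2.700000, DF = 0.808359, PV = 2.182568
  t = 7.0000: CF_t = 2.700000, DF = 0.795237, PV = 2.147140
  t = 7.5000: CF_t = 2.700000, DF = 0.782329, PV = 2.112287
  t = 8.0000: CF_t = 2.700000, DF = 0.769630, PV = 2.078000
  t = 8.5000: CF_t = 2.700000, DF = 0.757137, PV = 2.044270
  t = 9.0000: CF_t = 2.700000, DF = 0.744847, PV = 2.011087
  t = 9.5000: CF_t = 2.700000, DF = 0.732757, PV = 1.978443
  t = 10.0000: CF_t = 102.700000, DF = 0.720862, PV = 74.032563
Price P = sum_t PV_t = 117.763305
Convexity numerator sum_t t*(t + 1/m) * CF_t / (1+y/m)^(m*t + 2):
  t = 0.5000: term = 1.285321
  t = 1.0000: term = 3.793372
  t = 1.5000: term = 7.463596
  t = 2.0000: term = 12.237409
  t = 2.5000: term = 18.058154
  t = 3.0000: term = 24.871043
  t = 3.5000: term = 32.623109
  t = 4.0000: term = 41.263156
  t = 4.5000: term = 50.741707
  t = 5.0000: term = 61.010961
  t = 5.5000: term = 72.024744
  t = 6.0000: term = 83.738468
  t = 6.5000: term = 96.109079
  t = 7.0000: term = 109.095023
  t = 7.5000: term = 122.656200
  t = 8.0000: term = 136.753920
  t = 8.5000: term = 151.350870
  t = 9.0000: term = 166.411072
  t = 9.5000: term = 181.899844
  t = 10.0000: term = 7523.108359
Convexity = (1/P) * sum = 8896.495407 / 117.763305 = 75.545565


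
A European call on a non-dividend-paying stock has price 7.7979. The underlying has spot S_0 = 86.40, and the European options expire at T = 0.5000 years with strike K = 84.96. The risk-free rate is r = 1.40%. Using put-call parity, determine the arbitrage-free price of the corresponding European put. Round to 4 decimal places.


Put-call parity: C - P = S_0 * exp(-qT) - K * exp(-rT).
S_0 * exp(-qT) = 86.4000 * 1.00000000 = 86.40000000
K * exp(-rT) = 84.9600 * 0.99302444 = 84.36735667
P = C - S*exp(-qT) + K*exp(-rT)
P = 7.7979 - 86.40000000 + 84.36735667 = 5.7653

Answer: Put price = 5.7653


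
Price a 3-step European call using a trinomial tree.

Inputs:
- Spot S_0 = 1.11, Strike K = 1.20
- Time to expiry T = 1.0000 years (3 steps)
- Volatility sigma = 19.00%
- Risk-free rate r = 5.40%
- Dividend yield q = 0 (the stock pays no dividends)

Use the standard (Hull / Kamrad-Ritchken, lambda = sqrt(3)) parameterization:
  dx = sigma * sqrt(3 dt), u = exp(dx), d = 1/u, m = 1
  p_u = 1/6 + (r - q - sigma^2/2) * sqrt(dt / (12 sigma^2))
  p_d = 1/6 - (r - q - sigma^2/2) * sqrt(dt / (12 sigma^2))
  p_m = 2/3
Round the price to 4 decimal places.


dt = T/N = 0.333333; dx = sigma*sqrt(3*dt) = 0.190000
u = exp(dx) = 1.209250; d = 1/u = 0.826959
p_u = 0.198202, p_m = 0.666667, p_d = 0.135132
Discount per step: exp(-r*dt) = 0.982161
Stock lattice S(k, j) with j the centered position index:
  k=0: S(0,+0) = 1.1100
  k=1: S(1,-1) = 0.9179; S(1,+0) = 1.1100; S(1,+1) = 1.3423
  k=2: S(2,-2) = 0.7591; S(2,-1) = 0.9179; S(2,+0) = 1.1100; S(2,+1) = 1.3423; S(2,+2) = 1.6231
  k=3: S(3,-3) = 0.6277; S(3,-2) = 0.7591; S(3,-1) = 0.9179; S(3,+0) = 1.1100; S(3,+1) = 1.3423; S(3,+2) = 1.6231; S(3,+3) = 1.9628
Terminal payoffs V(N, j) = max(S_T - K, 0):
  V(3,-3) = 0.000000; V(3,-2) = 0.000000; V(3,-1) = 0.000000; V(3,+0) = 0.000000; V(3,+1) = 0.142267; V(3,+2) = 0.423136; V(3,+3) = 0.762776
Backward induction: V(k, j) = exp(-r*dt) * [p_u * V(k+1, j+1) + p_m * V(k+1, j) + p_d * V(k+1, j-1)]
  V(2,-2) = exp(-r*dt) * [p_u*0.000000 + p_m*0.000000 + p_d*0.000000] = 0.000000
  V(2,-1) = exp(-r*dt) * [p_u*0.000000 + p_m*0.000000 + p_d*0.000000] = 0.000000
  V(2,+0) = exp(-r*dt) * [p_u*0.142267 + p_m*0.000000 + p_d*0.000000] = 0.027695
  V(2,+1) = exp(-r*dt) * [p_u*0.423136 + p_m*0.142267 + p_d*0.000000] = 0.175523
  V(2,+2) = exp(-r*dt) * [p_u*0.762776 + p_m*0.423136 + p_d*0.142267] = 0.444427
  V(1,-1) = exp(-r*dt) * [p_u*0.027695 + p_m*0.000000 + p_d*0.000000] = 0.005391
  V(1,+0) = exp(-r*dt) * [p_u*0.175523 + p_m*0.027695 + p_d*0.000000] = 0.052302
  V(1,+1) = exp(-r*dt) * [p_u*0.444427 + p_m*0.175523 + p_d*0.027695] = 0.205118
  V(0,+0) = exp(-r*dt) * [p_u*0.205118 + p_m*0.052302 + p_d*0.005391] = 0.074891

Answer: Price = V(0,0) = 0.0749


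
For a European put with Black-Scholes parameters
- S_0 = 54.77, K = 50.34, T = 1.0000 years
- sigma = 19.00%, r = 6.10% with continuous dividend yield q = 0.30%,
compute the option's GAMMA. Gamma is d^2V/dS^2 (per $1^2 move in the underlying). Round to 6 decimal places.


Answer: Gamma = 0.026765

Derivation:
d1 = 0.8441716268; d2 = 0.6541716268
phi(d1) = 0.2793607278; exp(-qT) = 0.9970044955; exp(-rT) = 0.9408232398
Gamma = exp(-qT) * phi(d1) / (S * sigma * sqrt(T)) = 0.9970044955 * 0.2793607278 / (54.7700 * 0.1900 * 1.0000000000) = 0.026765


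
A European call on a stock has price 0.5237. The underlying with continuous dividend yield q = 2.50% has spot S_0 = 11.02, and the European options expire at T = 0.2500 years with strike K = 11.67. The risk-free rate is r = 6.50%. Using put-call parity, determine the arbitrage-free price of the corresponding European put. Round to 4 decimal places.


Answer: Put price = 1.0543

Derivation:
Put-call parity: C - P = S_0 * exp(-qT) - K * exp(-rT).
S_0 * exp(-qT) = 11.0200 * 0.99376949 = 10.95133979
K * exp(-rT) = 11.6700 * 0.98388132 = 11.48189499
P = C - S*exp(-qT) + K*exp(-rT)
P = 0.5237 - 10.95133979 + 11.48189499 = 1.0543


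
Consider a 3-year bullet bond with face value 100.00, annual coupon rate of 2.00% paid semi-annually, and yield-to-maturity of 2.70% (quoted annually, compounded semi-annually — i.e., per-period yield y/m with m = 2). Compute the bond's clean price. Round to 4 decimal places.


Answer: Price = 97.9958

Derivation:
Coupon per period c = face * coupon_rate / m = 1.000000
Periods per year m = 2; per-period yield y/m = 0.013500
Number of cashflows N = 6
Cashflows (t years, CF_t, discount factor 1/(1+y/m)^(m*t), PV):
  t = 0.5000: CF_t = 1.000000, DF = 0.986680, PV = 0.986680
  t = 1.0000: CF_t = 1.000000, DF = 0.973537, PV = 0.973537
  t = 1.5000: CF_t = 1.000000, DF = 0.960569, PV = 0.960569
  t = 2.0000: CF_t = 1.000000, DF = 0.947774, PV = 0.947774
  t = 2.5000: CF_t = 1.000000, DF = 0.935150, PV = 0.935150
  t = 3.0000: CF_t = 101.000000, DF = 0.922694, PV = 93.192048
Price P = sum_t PV_t = 97.995759


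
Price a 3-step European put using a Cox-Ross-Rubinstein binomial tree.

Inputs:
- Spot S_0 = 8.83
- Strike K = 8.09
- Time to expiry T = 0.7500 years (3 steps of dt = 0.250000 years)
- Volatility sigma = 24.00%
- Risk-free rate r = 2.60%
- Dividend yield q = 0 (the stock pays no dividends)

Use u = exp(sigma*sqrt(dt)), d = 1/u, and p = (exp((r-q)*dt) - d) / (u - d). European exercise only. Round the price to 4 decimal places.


Answer: Price = V(0,0) = 0.3362

Derivation:
dt = T/N = 0.250000
u = exp(sigma*sqrt(dt)) = 1.127497; d = 1/u = 0.886920
p = (exp((r-q)*dt) - d) / (u - d) = 0.497142
Discount per step: exp(-r*dt) = 0.993521
Stock lattice S(k, i) with i counting down-moves:
  k=0: S(0,0) = 8.8300
  k=1: S(1,0) = 9.9558; S(1,1) = 7.8315
  k=2: S(2,0) = 11.2251; S(2,1) = 8.8300; S(2,2) = 6.9459
  k=3: S(3,0) = 12.6563; S(3,1) = 9.9558; S(3,2) = 7.8315; S(3,3) = 6.1605
Terminal payoffs V(N, i) = max(K - S_T, 0):
  V(3,0) = 0.000000; V(3,1) = 0.000000; V(3,2) = 0.258493; V(3,3) = 1.929518
Backward induction: V(k, i) = exp(-r*dt) * [p * V(k+1, i) + (1-p) * V(k+1, i+1)].
  V(2,0) = exp(-r*dt) * [p*0.000000 + (1-p)*0.000000] = 0.000000
  V(2,1) = exp(-r*dt) * [p*0.000000 + (1-p)*0.258493] = 0.129143
  V(2,2) = exp(-r*dt) * [p*0.258493 + (1-p)*1.929518] = 1.091662
  V(1,0) = exp(-r*dt) * [p*0.000000 + (1-p)*0.129143] = 0.064520
  V(1,1) = exp(-r*dt) * [p*0.129143 + (1-p)*1.091662] = 0.609180
  V(0,0) = exp(-r*dt) * [p*0.064520 + (1-p)*0.609180] = 0.336214


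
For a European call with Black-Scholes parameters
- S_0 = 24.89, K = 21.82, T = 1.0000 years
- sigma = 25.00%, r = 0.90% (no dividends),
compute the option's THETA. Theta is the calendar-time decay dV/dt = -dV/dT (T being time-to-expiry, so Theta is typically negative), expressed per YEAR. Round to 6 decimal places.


Answer: Theta = -1.110153

Derivation:
d1 = 0.6875565439; d2 = 0.4375565439
phi(d1) = 0.3149612909; exp(-qT) = 1.0000000000; exp(-rT) = 0.9910403788
Theta = -S*exp(-qT)*phi(d1)*sigma/(2*sqrt(T)) - r*K*exp(-rT)*N(d2) + q*S*exp(-qT)*N(d1)
N(d1) = 0.7541339591; N(d2) = 0.6691461107; sqrt(T) = 1.0000000000
Term 1 = -24.8900 * 1.0000000000 * 0.3149612909 * 0.2500 / (2 * 1.0000000000) = -0.9799233163
Term 2 = -0.0090 * 21.8200 * 0.9910403788 * 0.6691461107 = -0.1302295571
Term 3 = 0 (no dividend yield, q = 0)
Theta = -0.9799233163 + (-0.1302295571) + (0.0000000000) = -1.110153


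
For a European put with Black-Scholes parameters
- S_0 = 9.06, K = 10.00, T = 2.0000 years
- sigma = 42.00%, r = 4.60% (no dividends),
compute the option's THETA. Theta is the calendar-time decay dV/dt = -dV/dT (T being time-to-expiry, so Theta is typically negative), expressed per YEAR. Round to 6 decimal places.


Answer: Theta = -0.254672

Derivation:
d1 = 0.2856779195; d2 = -0.3082917767
phi(d1) = 0.3829907391; exp(-qT) = 1.0000000000; exp(-rT) = 0.9121051495
Theta = -S*exp(-qT)*phi(d1)*sigma/(2*sqrt(T)) + r*K*exp(-rT)*N(-d2) - q*S*exp(-qT)*N(-d1)
N(-d1) = 0.3875624089; N(-d2) = 0.6210698386; sqrt(T) = 1.4142135624
Term 1 = -9.0600 * 1.0000000000 * 0.3829907391 * 0.4200 / (2 * 1.4142135624) = -0.5152532825
Term 2 = 0.0460 * 10.0000 * 0.9121051495 * 0.6210698386 = 0.2605812591
Term 3 = 0 (no dividend yield, q = 0)
Theta = -0.5152532825 + (0.2605812591) + (0.0000000000) = -0.254672


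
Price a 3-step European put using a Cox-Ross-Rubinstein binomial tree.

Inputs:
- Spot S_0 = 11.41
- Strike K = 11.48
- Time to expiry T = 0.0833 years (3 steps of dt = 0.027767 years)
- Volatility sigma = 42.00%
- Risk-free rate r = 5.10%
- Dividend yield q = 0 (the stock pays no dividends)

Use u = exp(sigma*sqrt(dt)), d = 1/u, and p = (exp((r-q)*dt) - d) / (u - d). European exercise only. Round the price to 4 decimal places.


dt = T/N = 0.027767
u = exp(sigma*sqrt(dt)) = 1.072493; d = 1/u = 0.932407
p = (exp((r-q)*dt) - d) / (u - d) = 0.492627
Discount per step: exp(-r*dt) = 0.998585
Stock lattice S(k, i) with i counting down-moves:
  k=0: S(0,0) = 11.4100
  k=1: S(1,0) = 12.2371; S(1,1) = 10.6388
  k=2: S(2,0) = 13.1243; S(2,1) = 11.4100; S(2,2) = 9.9197
  k=3: S(3,0) = 14.0757; S(3,1) = 12.2371; S(3,2) = 10.6388; S(3,3) = 9.2492
Terminal payoffs V(N, i) = max(K - S_T, 0):
  V(3,0) = 0.000000; V(3,1) = 0.000000; V(3,2) = 0.841238; V(3,3) = 2.230845
Backward induction: V(k, i) = exp(-r*dt) * [p * V(k+1, i) + (1-p) * V(k+1, i+1)].
  V(2,0) = exp(-r*dt) * [p*0.000000 + (1-p)*0.000000] = 0.000000
  V(2,1) = exp(-r*dt) * [p*0.000000 + (1-p)*0.841238] = 0.426218
  V(2,2) = exp(-r*dt) * [p*0.841238 + (1-p)*2.230845] = 1.544099
  V(1,0) = exp(-r*dt) * [p*0.000000 + (1-p)*0.426218] = 0.215945
  V(1,1) = exp(-r*dt) * [p*0.426218 + (1-p)*1.544099] = 0.991995
  V(0,0) = exp(-r*dt) * [p*0.215945 + (1-p)*0.991995] = 0.608830

Answer: Price = V(0,0) = 0.6088


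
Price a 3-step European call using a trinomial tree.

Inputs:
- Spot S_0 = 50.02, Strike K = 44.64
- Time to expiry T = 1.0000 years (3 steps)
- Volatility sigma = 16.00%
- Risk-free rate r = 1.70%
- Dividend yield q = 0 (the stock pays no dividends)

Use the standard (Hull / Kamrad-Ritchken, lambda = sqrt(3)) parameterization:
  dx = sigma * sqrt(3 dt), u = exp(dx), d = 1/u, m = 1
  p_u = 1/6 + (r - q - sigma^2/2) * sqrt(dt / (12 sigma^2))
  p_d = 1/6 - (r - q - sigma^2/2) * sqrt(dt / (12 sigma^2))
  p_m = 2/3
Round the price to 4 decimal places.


dt = T/N = 0.333333; dx = sigma*sqrt(3*dt) = 0.160000
u = exp(dx) = 1.173511; d = 1/u = 0.852144
p_u = 0.171042, p_m = 0.666667, p_d = 0.162292
Discount per step: exp(-r*dt) = 0.994349
Stock lattice S(k, j) with j the centered position index:
  k=0: S(0,+0) = 50.0200
  k=1: S(1,-1) = 42.6242; S(1,+0) = 50.0200; S(1,+1) = 58.6990
  k=2: S(2,-2) = 36.3220; S(2,-1) = 42.6242; S(2,+0) = 50.0200; S(2,+1) = 58.6990; S(2,+2) = 68.8839
  k=3: S(3,-3) = 30.9515; S(3,-2) = 36.3220; S(3,-1) = 42.6242; S(3,+0) = 50.0200; S(3,+1) = 58.6990; S(3,+2) = 68.8839; S(3,+3) = 80.8360
Terminal payoffs V(N, j) = max(S_T - K, 0):
  V(3,-3) = 0.000000; V(3,-2) = 0.000000; V(3,-1) = 0.000000; V(3,+0) = 5.380000; V(3,+1) = 14.059014; V(3,+2) = 24.243931; V(3,+3) = 36.196042
Backward induction: V(k, j) = exp(-r*dt) * [p_u * V(k+1, j+1) + p_m * V(k+1, j) + p_d * V(k+1, j-1)]
  V(2,-2) = exp(-r*dt) * [p_u*0.000000 + p_m*0.000000 + p_d*0.000000] = 0.000000
  V(2,-1) = exp(-r*dt) * [p_u*5.380000 + p_m*0.000000 + p_d*0.000000] = 0.915004
  V(2,+0) = exp(-r*dt) * [p_u*14.059014 + p_m*5.380000 + p_d*0.000000] = 5.957489
  V(2,+1) = exp(-r*dt) * [p_u*24.243931 + p_m*14.059014 + p_d*5.380000] = 14.311200
  V(2,+2) = exp(-r*dt) * [p_u*36.196042 + p_m*24.243931 + p_d*14.059014] = 24.496107
  V(1,-1) = exp(-r*dt) * [p_u*5.957489 + p_m*0.915004 + p_d*0.000000] = 1.619777
  V(1,+0) = exp(-r*dt) * [p_u*14.311200 + p_m*5.957489 + p_d*0.915004] = 6.530855
  V(1,+1) = exp(-r*dt) * [p_u*24.496107 + p_m*14.311200 + p_d*5.957489] = 14.614456
  V(0,+0) = exp(-r*dt) * [p_u*14.614456 + p_m*6.530855 + p_d*1.619777] = 7.076248

Answer: Price = V(0,0) = 7.0762


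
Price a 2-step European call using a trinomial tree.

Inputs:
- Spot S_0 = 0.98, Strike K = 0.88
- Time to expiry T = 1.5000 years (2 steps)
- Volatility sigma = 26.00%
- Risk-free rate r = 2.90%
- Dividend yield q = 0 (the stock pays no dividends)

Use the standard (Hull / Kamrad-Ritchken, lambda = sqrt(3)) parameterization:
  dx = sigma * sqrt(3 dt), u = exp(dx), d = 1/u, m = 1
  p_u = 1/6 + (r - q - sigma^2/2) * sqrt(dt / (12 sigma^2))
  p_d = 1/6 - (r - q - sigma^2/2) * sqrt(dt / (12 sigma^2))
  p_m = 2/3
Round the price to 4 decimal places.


Answer: Price = V(0,0) = 0.1969

Derivation:
dt = T/N = 0.750000; dx = sigma*sqrt(3*dt) = 0.390000
u = exp(dx) = 1.476981; d = 1/u = 0.677057
p_u = 0.162051, p_m = 0.666667, p_d = 0.171282
Discount per step: exp(-r*dt) = 0.978485
Stock lattice S(k, j) with j the centered position index:
  k=0: S(0,+0) = 0.9800
  k=1: S(1,-1) = 0.6635; S(1,+0) = 0.9800; S(1,+1) = 1.4474
  k=2: S(2,-2) = 0.4492; S(2,-1) = 0.6635; S(2,+0) = 0.9800; S(2,+1) = 1.4474; S(2,+2) = 2.1378
Terminal payoffs V(N, j) = max(S_T - K, 0):
  V(2,-2) = 0.000000; V(2,-1) = 0.000000; V(2,+0) = 0.100000; V(2,+1) = 0.567441; V(2,+2) = 1.257843
Backward induction: V(k, j) = exp(-r*dt) * [p_u * V(k+1, j+1) + p_m * V(k+1, j) + p_d * V(k+1, j-1)]
  V(1,-1) = exp(-r*dt) * [p_u*0.100000 + p_m*0.000000 + p_d*0.000000] = 0.015856
  V(1,+0) = exp(-r*dt) * [p_u*0.567441 + p_m*0.100000 + p_d*0.000000] = 0.155208
  V(1,+1) = exp(-r*dt) * [p_u*1.257843 + p_m*0.567441 + p_d*0.100000] = 0.586364
  V(0,+0) = exp(-r*dt) * [p_u*0.586364 + p_m*0.155208 + p_d*0.015856] = 0.196880


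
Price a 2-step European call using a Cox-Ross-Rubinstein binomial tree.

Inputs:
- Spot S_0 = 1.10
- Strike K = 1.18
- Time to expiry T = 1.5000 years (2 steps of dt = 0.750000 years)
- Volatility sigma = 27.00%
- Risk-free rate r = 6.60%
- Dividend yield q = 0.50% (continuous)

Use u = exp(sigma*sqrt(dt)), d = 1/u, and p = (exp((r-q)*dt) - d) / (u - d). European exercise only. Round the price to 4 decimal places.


Answer: Price = V(0,0) = 0.1527

Derivation:
dt = T/N = 0.750000
u = exp(sigma*sqrt(dt)) = 1.263426; d = 1/u = 0.791499
p = (exp((r-q)*dt) - d) / (u - d) = 0.541003
Discount per step: exp(-r*dt) = 0.951705
Stock lattice S(k, i) with i counting down-moves:
  k=0: S(0,0) = 1.1000
  k=1: S(1,0) = 1.3898; S(1,1) = 0.8706
  k=2: S(2,0) = 1.7559; S(2,1) = 1.1000; S(2,2) = 0.6891
Terminal payoffs V(N, i) = max(S_T - K, 0):
  V(2,0) = 0.575869; V(2,1) = 0.000000; V(2,2) = 0.000000
Backward induction: V(k, i) = exp(-r*dt) * [p * V(k+1, i) + (1-p) * V(k+1, i+1)].
  V(1,0) = exp(-r*dt) * [p*0.575869 + (1-p)*0.000000] = 0.296501
  V(1,1) = exp(-r*dt) * [p*0.000000 + (1-p)*0.000000] = 0.000000
  V(0,0) = exp(-r*dt) * [p*0.296501 + (1-p)*0.000000] = 0.152661


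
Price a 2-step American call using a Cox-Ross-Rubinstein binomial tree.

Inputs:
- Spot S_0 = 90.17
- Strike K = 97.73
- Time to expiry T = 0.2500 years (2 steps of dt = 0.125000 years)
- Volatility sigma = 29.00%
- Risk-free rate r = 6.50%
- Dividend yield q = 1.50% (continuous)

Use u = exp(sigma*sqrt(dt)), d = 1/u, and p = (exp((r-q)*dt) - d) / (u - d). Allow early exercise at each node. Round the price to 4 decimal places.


dt = T/N = 0.125000
u = exp(sigma*sqrt(dt)) = 1.107971; d = 1/u = 0.902551
p = (exp((r-q)*dt) - d) / (u - d) = 0.504910
Discount per step: exp(-r*dt) = 0.991908
Stock lattice S(k, i) with i counting down-moves:
  k=0: S(0,0) = 90.1700
  k=1: S(1,0) = 99.9058; S(1,1) = 81.3830
  k=2: S(2,0) = 110.6927; S(2,1) = 90.1700; S(2,2) = 73.4523
Terminal payoffs V(N, i) = max(S_T - K, 0):
  V(2,0) = 12.962683; V(2,1) = 0.000000; V(2,2) = 0.000000
Backward induction: V(k, i) = exp(-r*dt) * [p * V(k+1, i) + (1-p) * V(k+1, i+1)]; then take max(V_cont, immediate exercise) for American.
  V(1,0) = exp(-r*dt) * [p*12.962683 + (1-p)*0.000000] = 6.492032; exercise = 2.175752; V(1,0) = max -> 6.492032
  V(1,1) = exp(-r*dt) * [p*0.000000 + (1-p)*0.000000] = 0.000000; exercise = 0.000000; V(1,1) = max -> 0.000000
  V(0,0) = exp(-r*dt) * [p*6.492032 + (1-p)*0.000000] = 3.251370; exercise = 0.000000; V(0,0) = max -> 3.251370

Answer: Price = V(0,0) = 3.2514


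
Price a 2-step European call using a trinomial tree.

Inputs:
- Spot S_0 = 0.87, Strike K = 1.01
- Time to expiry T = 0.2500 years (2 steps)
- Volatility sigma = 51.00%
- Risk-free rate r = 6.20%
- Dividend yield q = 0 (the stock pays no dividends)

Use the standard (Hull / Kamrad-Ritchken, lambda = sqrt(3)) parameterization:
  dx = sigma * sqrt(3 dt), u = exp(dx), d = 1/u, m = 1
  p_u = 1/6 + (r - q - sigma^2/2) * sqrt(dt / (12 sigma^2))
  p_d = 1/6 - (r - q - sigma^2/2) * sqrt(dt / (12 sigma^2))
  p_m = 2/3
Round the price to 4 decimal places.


Answer: Price = V(0,0) = 0.0501

Derivation:
dt = T/N = 0.125000; dx = sigma*sqrt(3*dt) = 0.312310
u = exp(dx) = 1.366578; d = 1/u = 0.731755
p_u = 0.153048, p_m = 0.666667, p_d = 0.180285
Discount per step: exp(-r*dt) = 0.992280
Stock lattice S(k, j) with j the centered position index:
  k=0: S(0,+0) = 0.8700
  k=1: S(1,-1) = 0.6366; S(1,+0) = 0.8700; S(1,+1) = 1.1889
  k=2: S(2,-2) = 0.4659; S(2,-1) = 0.6366; S(2,+0) = 0.8700; S(2,+1) = 1.1889; S(2,+2) = 1.6248
Terminal payoffs V(N, j) = max(S_T - K, 0):
  V(2,-2) = 0.000000; V(2,-1) = 0.000000; V(2,+0) = 0.000000; V(2,+1) = 0.178923; V(2,+2) = 0.614756
Backward induction: V(k, j) = exp(-r*dt) * [p_u * V(k+1, j+1) + p_m * V(k+1, j) + p_d * V(k+1, j-1)]
  V(1,-1) = exp(-r*dt) * [p_u*0.000000 + p_m*0.000000 + p_d*0.000000] = 0.000000
  V(1,+0) = exp(-r*dt) * [p_u*0.178923 + p_m*0.000000 + p_d*0.000000] = 0.027172
  V(1,+1) = exp(-r*dt) * [p_u*0.614756 + p_m*0.178923 + p_d*0.000000] = 0.211722
  V(0,+0) = exp(-r*dt) * [p_u*0.211722 + p_m*0.027172 + p_d*0.000000] = 0.050129


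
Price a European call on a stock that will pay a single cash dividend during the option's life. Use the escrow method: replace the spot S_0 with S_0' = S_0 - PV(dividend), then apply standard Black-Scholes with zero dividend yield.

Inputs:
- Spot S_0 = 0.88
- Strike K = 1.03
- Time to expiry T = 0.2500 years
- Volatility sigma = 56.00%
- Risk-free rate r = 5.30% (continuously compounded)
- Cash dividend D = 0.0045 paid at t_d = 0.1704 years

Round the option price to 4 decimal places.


Answer: Price = 0.0494

Derivation:
PV(D) = D * exp(-r * t_d) = 0.0045 * 0.99100946 = 0.00445954
S_0' = S_0 - PV(D) = 0.8800 - 0.00445954 = 0.87554046
d1 = (ln(S_0'/K) + (r + sigma^2/2)*T) / (sigma*sqrt(T)) = -0.39293829
d2 = d1 - sigma*sqrt(T) = -0.67293829
exp(-rT) = 0.98683739
N(d1) = 0.34718253; N(d2) = 0.25049328
C = S_0' * N(d1) - K * exp(-rT) * N(d2) = 0.87554046 * 0.34718253 - 1.0300 * 0.98683739 * 0.25049328 = 0.0494


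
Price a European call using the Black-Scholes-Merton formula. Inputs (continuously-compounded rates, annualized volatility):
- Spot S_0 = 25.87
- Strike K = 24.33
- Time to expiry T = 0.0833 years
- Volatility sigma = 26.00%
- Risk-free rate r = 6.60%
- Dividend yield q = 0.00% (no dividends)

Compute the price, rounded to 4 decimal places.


d1 = (ln(S/K) + (r - q + 0.5*sigma^2) * T) / (sigma * sqrt(T)) = 0.92866064
d2 = d1 - sigma * sqrt(T) = 0.85362012
exp(-rT) = 0.99451729; exp(-qT) = 1.00000000
C = S_0 * exp(-qT) * N(d1) - K * exp(-rT) * N(d2)
N(d1) = 0.82346751; N(d2) = 0.80334225
C = 25.8700 * 1.00000000 * 0.82346751 - 24.3300 * 0.99451729 * 0.80334225 = 1.8649

Answer: Price = 1.8649


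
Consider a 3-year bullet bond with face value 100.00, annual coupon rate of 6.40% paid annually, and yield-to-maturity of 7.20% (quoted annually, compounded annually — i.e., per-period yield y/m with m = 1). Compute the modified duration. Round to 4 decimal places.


Coupon per period c = face * coupon_rate / m = 6.400000
Periods per year m = 1; per-period yield y/m = 0.072000
Number of cashflows N = 3
Cashflows (t years, CF_t, discount factor 1/(1+y/m)^(m*t), PV):
  t = 1.0000: CF_t = 6.400000, DF = 0.932836, PV = 5.970149
  t = 2.0000: CF_t = 6.400000, DF = 0.870183, PV = 5.569169
  t = 3.0000: CF_t = 106.400000, DF = 0.811738, PV = 86.368877
Price P = sum_t PV_t = 97.908195
First compute Macaulay numerator sum_t t * PV_t:
  t * PV_t at t = 1.0000: 5.970149
  t * PV_t at t = 2.0000: 11.138338
  t * PV_t at t = 3.0000: 259.106630
Macaulay duration D = 276.215118 / 97.908195 = 2.821164
Modified duration = D / (1 + y/m) = 2.821164 / (1 + 0.072000) = 2.631683

Answer: Modified duration = 2.6317


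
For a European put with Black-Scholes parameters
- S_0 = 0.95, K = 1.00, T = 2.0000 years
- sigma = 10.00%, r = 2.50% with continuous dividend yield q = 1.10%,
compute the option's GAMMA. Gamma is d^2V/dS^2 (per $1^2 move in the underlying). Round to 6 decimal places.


Answer: Gamma = 2.892000

Derivation:
d1 = -0.0939977861; d2 = -0.2354191423
phi(d1) = 0.3971837238; exp(-qT) = 0.9782402351; exp(-rT) = 0.9512294245
Gamma = exp(-qT) * phi(d1) / (S * sigma * sqrt(T)) = 0.9782402351 * 0.3971837238 / (0.9500 * 0.1000 * 1.4142135624) = 2.892000


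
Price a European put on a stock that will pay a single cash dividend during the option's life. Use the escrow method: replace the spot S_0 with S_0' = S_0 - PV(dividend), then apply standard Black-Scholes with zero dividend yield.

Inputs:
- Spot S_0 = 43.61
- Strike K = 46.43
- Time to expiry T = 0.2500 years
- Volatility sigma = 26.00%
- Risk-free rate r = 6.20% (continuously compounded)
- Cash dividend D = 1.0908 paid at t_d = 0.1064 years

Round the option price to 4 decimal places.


PV(D) = D * exp(-r * t_d) = 1.0908 * 0.99342491 = 1.08362789
S_0' = S_0 - PV(D) = 43.6100 - 1.08362789 = 42.52637211
d1 = (ln(S_0'/K) + (r + sigma^2/2)*T) / (sigma*sqrt(T)) = -0.49131845
d2 = d1 - sigma*sqrt(T) = -0.62131845
exp(-rT) = 0.98461951
N(-d1) = 0.68839938; N(-d2) = 0.73280494
P = K * exp(-rT) * N(-d2) - S_0' * N(-d1) = 46.4300 * 0.98461951 * 0.73280494 - 42.52637211 * 0.68839938 = 4.2257

Answer: Price = 4.2257


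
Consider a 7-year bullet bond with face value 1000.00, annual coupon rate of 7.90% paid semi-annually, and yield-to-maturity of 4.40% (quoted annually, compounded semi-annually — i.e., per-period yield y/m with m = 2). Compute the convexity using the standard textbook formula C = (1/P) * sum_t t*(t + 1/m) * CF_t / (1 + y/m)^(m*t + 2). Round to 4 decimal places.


Answer: Convexity = 37.6045

Derivation:
Coupon per period c = face * coupon_rate / m = 39.500000
Periods per year m = 2; per-period yield y/m = 0.022000
Number of cashflows N = 14
Cashflows (t years, CF_t, discount factor 1/(1+y/m)^(m*t), PV):
  t = 0.5000: CF_t = 39.500000, DF = 0.978474, PV = 38.649706
  t = 1.0000: CF_t = 39.500000, DF = 0.957411, PV = 37.817717
  t = 1.5000: CF_t = 39.500000, DF = 0.936801, PV = 37.003637
  t = 2.0000: CF_t = 39.500000, DF = 0.916635, PV = 36.207081
  t = 2.5000: CF_t = 39.500000, DF = 0.896903, PV = 35.427672
  t = 3.0000: CF_t = 39.500000, DF = 0.877596, PV = 34.665041
  t = 3.5000: CF_t = 39.500000, DF = 0.858704, PV = 33.918827
  t = 4.0000: CF_t = 39.500000, DF = 0.840220, PV = 33.188676
  t = 4.5000: CF_t = 39.500000, DF = 0.822133, PV = 32.474243
  t = 5.0000: CF_t = 39.500000, DF = 0.804435, PV = 31.775189
  t = 5.5000: CF_t = 39.500000, DF = 0.787119, PV = 31.091183
  t = 6.0000: CF_t = 39.500000, DF = 0.770175, PV = 30.421901
  t = 6.5000: CF_t = 39.500000, DF = 0.753596, PV = 29.767026
  t = 7.0000: CF_t = 1039.500000, DF = 0.737373, PV = 766.499635
Price P = sum_t PV_t = 1208.907534
Convexity numerator sum_t t*(t + 1/m) * CF_t / (1+y/m)^(m*t + 2):
  t = 0.5000: term = 18.501818
  t = 1.0000: term = 54.310621
  t = 1.5000: term = 106.283016
  t = 2.0000: term = 173.325206
  t = 2.5000: term = 254.391203
  t = 3.0000: term = 348.481099
  t = 3.5000: term = 454.639399
  t = 4.0000: term = 571.953396
  t = 4.5000: term = 699.551609
  t = 5.0000: term = 836.602272
  t = 5.5000: term = 982.311866
  t = 6.0000: term = 1135.923702
  t = 6.5000: term = 1296.716555
  t = 7.0000: term = 38527.378923
Convexity = (1/P) * sum = 45460.370686 / 1208.907534 = 37.604506
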